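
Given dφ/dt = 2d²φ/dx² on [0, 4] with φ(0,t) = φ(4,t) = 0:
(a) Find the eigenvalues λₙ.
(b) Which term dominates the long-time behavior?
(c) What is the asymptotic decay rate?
Eigenvalues: λₙ = 2n²π²/4².
First three modes:
  n=1: λ₁ = 2π²/4² ≈ 1.234
  n=2: λ₂ = 8π²/4² ≈ 4.935 (4× faster decay)
  n=3: λ₃ = 18π²/4² ≈ 11.103 (9× faster decay)
As t → ∞, higher modes decay exponentially faster. The n=1 mode dominates: φ ~ c₁ sin(πx/4) e^{-λ₁t}.
Decay rate: λ₁ = 2π²/4² ≈ 1.234.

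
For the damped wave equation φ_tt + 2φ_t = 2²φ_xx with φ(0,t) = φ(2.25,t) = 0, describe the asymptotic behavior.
φ → 0. Damping (γ=2) dissipates energy; oscillations decay exponentially.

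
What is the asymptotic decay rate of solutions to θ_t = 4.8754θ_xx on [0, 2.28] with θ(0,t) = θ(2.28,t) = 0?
Eigenvalues: λₙ = 4.8754n²π²/2.28².
First three modes:
  n=1: λ₁ = 4.8754π²/2.28² ≈ 9.256
  n=2: λ₂ = 19.5016π²/2.28² ≈ 37.025 (4× faster decay)
  n=3: λ₃ = 43.8786π²/2.28² ≈ 83.307 (9× faster decay)
As t → ∞, higher modes decay exponentially faster. The n=1 mode dominates: θ ~ c₁ sin(πx/2.28) e^{-λ₁t}.
Decay rate: λ₁ = 4.8754π²/2.28² ≈ 9.256.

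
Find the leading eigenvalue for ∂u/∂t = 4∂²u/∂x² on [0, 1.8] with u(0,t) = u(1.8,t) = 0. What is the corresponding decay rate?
Eigenvalues: λₙ = 4n²π²/1.8².
First three modes:
  n=1: λ₁ = 4π²/1.8² ≈ 12.185
  n=2: λ₂ = 16π²/1.8² ≈ 48.739 (4× faster decay)
  n=3: λ₃ = 36π²/1.8² ≈ 109.662 (9× faster decay)
As t → ∞, higher modes decay exponentially faster. The n=1 mode dominates: u ~ c₁ sin(πx/1.8) e^{-λ₁t}.
Decay rate: λ₁ = 4π²/1.8² ≈ 12.185.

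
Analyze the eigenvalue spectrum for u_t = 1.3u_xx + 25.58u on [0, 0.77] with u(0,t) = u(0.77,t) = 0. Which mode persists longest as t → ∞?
Eigenvalues: λₙ = 1.3n²π²/0.77² - 25.58.
First three modes:
  n=1: λ₁ = 1.3π²/0.77² - 25.58 ≈ -3.94
  n=2: λ₂ = 5.2π²/0.77² - 25.58 ≈ 60.981
  n=3: λ₃ = 11.7π²/0.77² - 25.58 ≈ 169.182
Since 1.3π²/0.77² ≈ 21.64 < 25.58, λ₁ < 0.
The n=1 mode grows fastest (−λₙ is largest for n=1) → dominates.
Asymptotic: u ~ c₁ sin(πx/0.77) e^{3.94t} (exponential growth at rate −λ₁ ≈ 3.94).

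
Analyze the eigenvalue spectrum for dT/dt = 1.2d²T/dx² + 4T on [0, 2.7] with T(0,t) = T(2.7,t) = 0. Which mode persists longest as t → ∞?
Eigenvalues: λₙ = 1.2n²π²/2.7² - 4.
First three modes:
  n=1: λ₁ = 1.2π²/2.7² - 4 ≈ -2.375
  n=2: λ₂ = 4.8π²/2.7² - 4 ≈ 2.499
  n=3: λ₃ = 10.8π²/2.7² - 4 ≈ 10.622
Since 1.2π²/2.7² ≈ 1.625 < 4, λ₁ < 0.
The n=1 mode grows fastest (−λₙ is largest for n=1) → dominates.
Asymptotic: T ~ c₁ sin(πx/2.7) e^{2.375t} (exponential growth at rate −λ₁ ≈ 2.375).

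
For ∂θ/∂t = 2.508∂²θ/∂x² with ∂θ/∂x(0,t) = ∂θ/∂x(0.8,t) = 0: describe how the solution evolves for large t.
θ → constant (steady state). Heat is conserved (no flux at boundaries); solution approaches the spatial average.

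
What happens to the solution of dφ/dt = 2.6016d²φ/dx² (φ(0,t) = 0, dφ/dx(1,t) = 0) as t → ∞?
φ → 0. Heat escapes through the Dirichlet boundary.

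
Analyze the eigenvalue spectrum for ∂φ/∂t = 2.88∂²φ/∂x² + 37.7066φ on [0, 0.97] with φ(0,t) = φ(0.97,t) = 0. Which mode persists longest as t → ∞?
Eigenvalues: λₙ = 2.88n²π²/0.97² - 37.7066.
First three modes:
  n=1: λ₁ = 2.88π²/0.97² - 37.7066 ≈ -7.497
  n=2: λ₂ = 11.52π²/0.97² - 37.7066 ≈ 83.133
  n=3: λ₃ = 25.92π²/0.97² - 37.7066 ≈ 234.182
Since 2.88π²/0.97² ≈ 30.21 < 37.7066, λ₁ < 0.
The n=1 mode grows fastest (−λₙ is largest for n=1) → dominates.
Asymptotic: φ ~ c₁ sin(πx/0.97) e^{7.497t} (exponential growth at rate −λ₁ ≈ 7.497).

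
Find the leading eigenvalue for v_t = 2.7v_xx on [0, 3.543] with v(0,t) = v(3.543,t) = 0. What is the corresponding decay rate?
Eigenvalues: λₙ = 2.7n²π²/3.543².
First three modes:
  n=1: λ₁ = 2.7π²/3.543² ≈ 2.123
  n=2: λ₂ = 10.8π²/3.543² ≈ 8.491 (4× faster decay)
  n=3: λ₃ = 24.3π²/3.543² ≈ 19.106 (9× faster decay)
As t → ∞, higher modes decay exponentially faster. The n=1 mode dominates: v ~ c₁ sin(πx/3.543) e^{-λ₁t}.
Decay rate: λ₁ = 2.7π²/3.543² ≈ 2.123.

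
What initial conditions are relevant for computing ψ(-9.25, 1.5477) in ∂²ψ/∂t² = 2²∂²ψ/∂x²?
Domain of dependence: [-12.3454, -6.1546]. Signals travel at speed 2, so data within |x - -9.25| ≤ 2·1.5477 = 3.0954 can reach the point.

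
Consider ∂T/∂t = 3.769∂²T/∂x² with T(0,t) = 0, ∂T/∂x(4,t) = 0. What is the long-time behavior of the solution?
As t → ∞, T → 0. Heat escapes through the Dirichlet boundary.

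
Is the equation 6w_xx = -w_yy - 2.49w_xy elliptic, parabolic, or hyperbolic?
Rewriting in standard form: 6w_xx + 2.49w_xy + w_yy = 0. Computing B² - 4AC with A = 6, B = 2.49, C = 1: discriminant = -17.7999 (negative). Answer: elliptic.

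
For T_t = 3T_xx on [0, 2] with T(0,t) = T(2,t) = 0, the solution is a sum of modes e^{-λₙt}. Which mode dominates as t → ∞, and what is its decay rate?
Eigenvalues: λₙ = 3n²π²/2².
First three modes:
  n=1: λ₁ = 3π²/2² ≈ 7.402
  n=2: λ₂ = 12π²/2² ≈ 29.609 (4× faster decay)
  n=3: λ₃ = 27π²/2² ≈ 66.62 (9× faster decay)
As t → ∞, higher modes decay exponentially faster. The n=1 mode dominates: T ~ c₁ sin(πx/2) e^{-λ₁t}.
Decay rate: λ₁ = 3π²/2² ≈ 7.402.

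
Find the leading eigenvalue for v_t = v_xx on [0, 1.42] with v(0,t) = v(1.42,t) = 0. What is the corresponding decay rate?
Eigenvalues: λₙ = n²π²/1.42².
First three modes:
  n=1: λ₁ = π²/1.42² ≈ 4.895
  n=2: λ₂ = 4π²/1.42² ≈ 19.579 (4× faster decay)
  n=3: λ₃ = 9π²/1.42² ≈ 44.052 (9× faster decay)
As t → ∞, higher modes decay exponentially faster. The n=1 mode dominates: v ~ c₁ sin(πx/1.42) e^{-λ₁t}.
Decay rate: λ₁ = π²/1.42² ≈ 4.895.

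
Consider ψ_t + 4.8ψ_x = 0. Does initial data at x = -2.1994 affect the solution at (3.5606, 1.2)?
Yes. The characteristic through (3.5606, 1.2) passes through x = -2.1994.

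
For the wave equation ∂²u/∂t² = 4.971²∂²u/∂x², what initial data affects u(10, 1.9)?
Domain of dependence: [0.5551, 19.4449]. Signals travel at speed 4.971, so data within |x - 10| ≤ 4.971·1.9 = 9.4449 can reach the point.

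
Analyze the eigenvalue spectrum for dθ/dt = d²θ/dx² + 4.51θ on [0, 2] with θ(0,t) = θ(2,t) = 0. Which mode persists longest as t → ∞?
Eigenvalues: λₙ = n²π²/2² - 4.51.
First three modes:
  n=1: λ₁ = π²/2² - 4.51 ≈ -2.043
  n=2: λ₂ = 4π²/2² - 4.51 ≈ 5.36
  n=3: λ₃ = 9π²/2² - 4.51 ≈ 17.697
Since π²/2² ≈ 2.467 < 4.51, λ₁ < 0.
The n=1 mode grows fastest (−λₙ is largest for n=1) → dominates.
Asymptotic: θ ~ c₁ sin(πx/2) e^{2.043t} (exponential growth at rate −λ₁ ≈ 2.043).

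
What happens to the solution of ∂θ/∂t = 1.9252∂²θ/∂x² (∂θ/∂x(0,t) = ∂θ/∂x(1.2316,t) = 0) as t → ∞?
θ → constant (steady state). Heat is conserved (no flux at boundaries); solution approaches the spatial average.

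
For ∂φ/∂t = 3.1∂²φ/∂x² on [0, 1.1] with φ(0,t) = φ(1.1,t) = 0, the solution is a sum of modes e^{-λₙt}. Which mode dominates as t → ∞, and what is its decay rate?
Eigenvalues: λₙ = 3.1n²π²/1.1².
First three modes:
  n=1: λ₁ = 3.1π²/1.1² ≈ 25.286
  n=2: λ₂ = 12.4π²/1.1² ≈ 101.143 (4× faster decay)
  n=3: λ₃ = 27.9π²/1.1² ≈ 227.572 (9× faster decay)
As t → ∞, higher modes decay exponentially faster. The n=1 mode dominates: φ ~ c₁ sin(πx/1.1) e^{-λ₁t}.
Decay rate: λ₁ = 3.1π²/1.1² ≈ 25.286.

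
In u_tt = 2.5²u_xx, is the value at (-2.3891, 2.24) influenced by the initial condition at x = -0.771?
Yes. The domain of dependence is [-7.9891, 3.2109], and -0.771 ∈ [-7.9891, 3.2109].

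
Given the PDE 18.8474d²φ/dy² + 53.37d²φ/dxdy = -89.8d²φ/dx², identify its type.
Rewriting in standard form: 89.8d²φ/dx² + 53.37d²φ/dxdy + 18.8474d²φ/dy² = 0. The second-order coefficients are A = 89.8, B = 53.37, C = 18.8474. Since B² - 4AC = -3921.62918 < 0, this is an elliptic PDE.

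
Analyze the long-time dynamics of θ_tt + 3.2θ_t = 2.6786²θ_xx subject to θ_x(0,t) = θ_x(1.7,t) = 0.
Long-time behavior: θ → constant (steady state). Damping (γ=3.2) dissipates the nonconstant modes; with Neumann BCs the spatial average obeys M''+γM'=0 and tends to a finite limit.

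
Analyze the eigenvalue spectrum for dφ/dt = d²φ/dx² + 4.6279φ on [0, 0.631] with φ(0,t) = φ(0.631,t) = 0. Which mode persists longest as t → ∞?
Eigenvalues: λₙ = n²π²/0.631² - 4.6279.
First three modes:
  n=1: λ₁ = π²/0.631² - 4.6279 ≈ 20.16
  n=2: λ₂ = 4π²/0.631² - 4.6279 ≈ 94.524
  n=3: λ₃ = 9π²/0.631² - 4.6279 ≈ 218.464
Since π²/0.631² ≈ 24.788 > 4.6279, all λₙ > 0.
The n=1 mode decays slowest → dominates as t → ∞.
Asymptotic: φ ~ c₁ sin(πx/0.631) e^{-λ₁t} with decay rate λ₁ ≈ 20.16.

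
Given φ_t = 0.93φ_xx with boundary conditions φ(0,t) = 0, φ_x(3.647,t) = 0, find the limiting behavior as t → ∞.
φ → 0. Heat escapes through the Dirichlet boundary.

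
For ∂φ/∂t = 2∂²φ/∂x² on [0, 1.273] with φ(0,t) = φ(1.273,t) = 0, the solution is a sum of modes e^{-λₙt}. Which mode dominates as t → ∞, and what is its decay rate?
Eigenvalues: λₙ = 2n²π²/1.273².
First three modes:
  n=1: λ₁ = 2π²/1.273² ≈ 12.181
  n=2: λ₂ = 8π²/1.273² ≈ 48.723 (4× faster decay)
  n=3: λ₃ = 18π²/1.273² ≈ 109.626 (9× faster decay)
As t → ∞, higher modes decay exponentially faster. The n=1 mode dominates: φ ~ c₁ sin(πx/1.273) e^{-λ₁t}.
Decay rate: λ₁ = 2π²/1.273² ≈ 12.181.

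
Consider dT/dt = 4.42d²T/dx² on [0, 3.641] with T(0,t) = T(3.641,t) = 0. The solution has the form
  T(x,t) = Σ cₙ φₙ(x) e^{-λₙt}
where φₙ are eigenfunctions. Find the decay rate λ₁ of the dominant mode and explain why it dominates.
Eigenvalues: λₙ = 4.42n²π²/3.641².
First three modes:
  n=1: λ₁ = 4.42π²/3.641² ≈ 3.291
  n=2: λ₂ = 17.68π²/3.641² ≈ 13.163 (4× faster decay)
  n=3: λ₃ = 39.78π²/3.641² ≈ 29.616 (9× faster decay)
As t → ∞, higher modes decay exponentially faster. The n=1 mode dominates: T ~ c₁ sin(πx/3.641) e^{-λ₁t}.
Decay rate: λ₁ = 4.42π²/3.641² ≈ 3.291.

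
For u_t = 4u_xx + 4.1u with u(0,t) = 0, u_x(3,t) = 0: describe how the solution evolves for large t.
u grows unboundedly. Reaction dominates diffusion (r=4.1 > κπ²/(4L²)≈1.1); solution grows exponentially.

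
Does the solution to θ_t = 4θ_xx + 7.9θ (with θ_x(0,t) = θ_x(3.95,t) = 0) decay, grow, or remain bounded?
θ grows unboundedly. With Neumann BCs the constant mode has diffusion eigenvalue 0, so any r > 0 makes it grow like e^(7.9t); solution grows exponentially.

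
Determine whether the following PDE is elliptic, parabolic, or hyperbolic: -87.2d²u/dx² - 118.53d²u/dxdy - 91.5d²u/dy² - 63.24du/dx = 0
Coefficients: A = -87.2, B = -118.53, C = -91.5. B² - 4AC = -17865.8391, which is negative, so the equation is elliptic.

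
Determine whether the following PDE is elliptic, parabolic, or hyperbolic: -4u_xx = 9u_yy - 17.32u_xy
Rewriting in standard form: -4u_xx + 17.32u_xy - 9u_yy = 0. Coefficients: A = -4, B = 17.32, C = -9. B² - 4AC = 155.9824, which is positive, so the equation is hyperbolic.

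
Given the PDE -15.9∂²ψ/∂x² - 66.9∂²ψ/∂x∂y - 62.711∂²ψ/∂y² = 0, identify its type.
The second-order coefficients are A = -15.9, B = -66.9, C = -62.711. Since B² - 4AC = 487.1904 > 0, this is a hyperbolic PDE.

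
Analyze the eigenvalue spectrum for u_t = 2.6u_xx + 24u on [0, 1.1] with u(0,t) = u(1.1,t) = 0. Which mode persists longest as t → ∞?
Eigenvalues: λₙ = 2.6n²π²/1.1² - 24.
First three modes:
  n=1: λ₁ = 2.6π²/1.1² - 24 ≈ -2.793
  n=2: λ₂ = 10.4π²/1.1² - 24 ≈ 60.83
  n=3: λ₃ = 23.4π²/1.1² - 24 ≈ 166.867
Since 2.6π²/1.1² ≈ 21.207 < 24, λ₁ < 0.
The n=1 mode grows fastest (−λₙ is largest for n=1) → dominates.
Asymptotic: u ~ c₁ sin(πx/1.1) e^{2.793t} (exponential growth at rate −λ₁ ≈ 2.793).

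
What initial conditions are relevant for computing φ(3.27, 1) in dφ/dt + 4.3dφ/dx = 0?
A single point: x = -1.03. The characteristic through (3.27, 1) is x - 4.3t = const, so x = 3.27 - 4.3·1 = -1.03.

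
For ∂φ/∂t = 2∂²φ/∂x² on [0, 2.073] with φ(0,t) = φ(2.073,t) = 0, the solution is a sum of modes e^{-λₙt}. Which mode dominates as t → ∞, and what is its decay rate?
Eigenvalues: λₙ = 2n²π²/2.073².
First three modes:
  n=1: λ₁ = 2π²/2.073² ≈ 4.593
  n=2: λ₂ = 8π²/2.073² ≈ 18.373 (4× faster decay)
  n=3: λ₃ = 18π²/2.073² ≈ 41.34 (9× faster decay)
As t → ∞, higher modes decay exponentially faster. The n=1 mode dominates: φ ~ c₁ sin(πx/2.073) e^{-λ₁t}.
Decay rate: λ₁ = 2π²/2.073² ≈ 4.593.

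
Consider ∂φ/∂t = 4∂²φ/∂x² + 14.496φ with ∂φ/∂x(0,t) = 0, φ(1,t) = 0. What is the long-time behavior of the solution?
As t → ∞, φ grows unboundedly. Reaction dominates diffusion (r=14.496 > κπ²/(4L²)≈9.87); solution grows exponentially.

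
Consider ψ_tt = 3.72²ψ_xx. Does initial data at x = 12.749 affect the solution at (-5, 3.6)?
No. The domain of dependence is [-18.392, 8.392], and 12.749 is outside this interval.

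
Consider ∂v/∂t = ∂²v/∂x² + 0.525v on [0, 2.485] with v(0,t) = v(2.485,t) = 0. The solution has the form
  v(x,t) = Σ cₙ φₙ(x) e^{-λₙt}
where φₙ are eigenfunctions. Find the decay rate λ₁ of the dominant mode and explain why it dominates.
Eigenvalues: λₙ = n²π²/2.485² - 0.525.
First three modes:
  n=1: λ₁ = π²/2.485² - 0.525 ≈ 1.073
  n=2: λ₂ = 4π²/2.485² - 0.525 ≈ 5.868
  n=3: λ₃ = 9π²/2.485² - 0.525 ≈ 13.859
Since π²/2.485² ≈ 1.598 > 0.525, all λₙ > 0.
The n=1 mode decays slowest → dominates as t → ∞.
Asymptotic: v ~ c₁ sin(πx/2.485) e^{-λ₁t} with decay rate λ₁ ≈ 1.073.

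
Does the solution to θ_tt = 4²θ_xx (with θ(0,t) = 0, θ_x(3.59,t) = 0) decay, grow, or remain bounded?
θ oscillates (no decay). Energy is conserved; the solution oscillates indefinitely as standing waves.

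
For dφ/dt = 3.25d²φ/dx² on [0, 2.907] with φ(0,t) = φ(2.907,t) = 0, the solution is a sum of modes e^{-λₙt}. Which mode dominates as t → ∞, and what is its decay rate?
Eigenvalues: λₙ = 3.25n²π²/2.907².
First three modes:
  n=1: λ₁ = 3.25π²/2.907² ≈ 3.796
  n=2: λ₂ = 13π²/2.907² ≈ 15.183 (4× faster decay)
  n=3: λ₃ = 29.25π²/2.907² ≈ 34.161 (9× faster decay)
As t → ∞, higher modes decay exponentially faster. The n=1 mode dominates: φ ~ c₁ sin(πx/2.907) e^{-λ₁t}.
Decay rate: λ₁ = 3.25π²/2.907² ≈ 3.796.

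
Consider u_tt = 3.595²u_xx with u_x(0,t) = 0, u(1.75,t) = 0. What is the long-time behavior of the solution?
As t → ∞, u oscillates (no decay). Energy is conserved; the solution oscillates indefinitely as standing waves.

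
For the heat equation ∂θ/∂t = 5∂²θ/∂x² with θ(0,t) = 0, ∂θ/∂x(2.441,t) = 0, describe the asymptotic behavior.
θ → 0. Heat escapes through the Dirichlet boundary.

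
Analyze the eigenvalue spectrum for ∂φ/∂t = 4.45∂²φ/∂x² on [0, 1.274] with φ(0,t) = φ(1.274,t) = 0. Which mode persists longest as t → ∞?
Eigenvalues: λₙ = 4.45n²π²/1.274².
First three modes:
  n=1: λ₁ = 4.45π²/1.274² ≈ 27.06
  n=2: λ₂ = 17.8π²/1.274² ≈ 108.238 (4× faster decay)
  n=3: λ₃ = 40.05π²/1.274² ≈ 243.536 (9× faster decay)
As t → ∞, higher modes decay exponentially faster. The n=1 mode dominates: φ ~ c₁ sin(πx/1.274) e^{-λ₁t}.
Decay rate: λ₁ = 4.45π²/1.274² ≈ 27.06.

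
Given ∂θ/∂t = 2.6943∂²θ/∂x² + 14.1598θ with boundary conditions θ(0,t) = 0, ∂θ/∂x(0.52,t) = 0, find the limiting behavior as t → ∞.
θ → 0. Diffusion dominates reaction (r=14.1598 < κπ²/(4L²)≈24.59); solution decays.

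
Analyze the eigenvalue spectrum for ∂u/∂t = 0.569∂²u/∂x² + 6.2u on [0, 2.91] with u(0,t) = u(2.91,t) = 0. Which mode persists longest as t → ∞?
Eigenvalues: λₙ = 0.569n²π²/2.91² - 6.2.
First three modes:
  n=1: λ₁ = 0.569π²/2.91² - 6.2 ≈ -5.537
  n=2: λ₂ = 2.276π²/2.91² - 6.2 ≈ -3.547
  n=3: λ₃ = 5.121π²/2.91² - 6.2 ≈ -0.231
Since 0.569π²/2.91² ≈ 0.663 < 6.2, λ₁ < 0.
The n=1 mode grows fastest (−λₙ is largest for n=1) → dominates.
Asymptotic: u ~ c₁ sin(πx/2.91) e^{5.537t} (exponential growth at rate −λ₁ ≈ 5.537).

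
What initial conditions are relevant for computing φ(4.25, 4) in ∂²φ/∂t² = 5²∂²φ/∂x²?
Domain of dependence: [-15.75, 24.25]. Signals travel at speed 5, so data within |x - 4.25| ≤ 5·4 = 20 can reach the point.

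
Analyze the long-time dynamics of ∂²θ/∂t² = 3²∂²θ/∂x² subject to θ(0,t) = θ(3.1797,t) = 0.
Long-time behavior: θ oscillates (no decay). Energy is conserved; the solution oscillates indefinitely as standing waves.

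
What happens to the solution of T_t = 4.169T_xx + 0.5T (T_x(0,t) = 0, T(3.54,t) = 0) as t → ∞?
T → 0. Diffusion dominates reaction (r=0.5 < κπ²/(4L²)≈0.82); solution decays.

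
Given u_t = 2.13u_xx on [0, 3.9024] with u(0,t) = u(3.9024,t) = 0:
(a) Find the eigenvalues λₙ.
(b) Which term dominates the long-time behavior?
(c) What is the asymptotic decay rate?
Eigenvalues: λₙ = 2.13n²π²/3.9024².
First three modes:
  n=1: λ₁ = 2.13π²/3.9024² ≈ 1.38
  n=2: λ₂ = 8.52π²/3.9024² ≈ 5.522 (4× faster decay)
  n=3: λ₃ = 19.17π²/3.9024² ≈ 12.424 (9× faster decay)
As t → ∞, higher modes decay exponentially faster. The n=1 mode dominates: u ~ c₁ sin(πx/3.9024) e^{-λ₁t}.
Decay rate: λ₁ = 2.13π²/3.9024² ≈ 1.38.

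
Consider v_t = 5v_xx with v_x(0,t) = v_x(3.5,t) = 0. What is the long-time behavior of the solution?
As t → ∞, v → constant (steady state). Heat is conserved (no flux at boundaries); solution approaches the spatial average.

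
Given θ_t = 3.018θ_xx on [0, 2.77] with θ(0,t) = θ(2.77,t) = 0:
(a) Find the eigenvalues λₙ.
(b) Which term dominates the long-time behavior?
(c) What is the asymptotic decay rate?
Eigenvalues: λₙ = 3.018n²π²/2.77².
First three modes:
  n=1: λ₁ = 3.018π²/2.77² ≈ 3.882
  n=2: λ₂ = 12.072π²/2.77² ≈ 15.528 (4× faster decay)
  n=3: λ₃ = 27.162π²/2.77² ≈ 34.938 (9× faster decay)
As t → ∞, higher modes decay exponentially faster. The n=1 mode dominates: θ ~ c₁ sin(πx/2.77) e^{-λ₁t}.
Decay rate: λ₁ = 3.018π²/2.77² ≈ 3.882.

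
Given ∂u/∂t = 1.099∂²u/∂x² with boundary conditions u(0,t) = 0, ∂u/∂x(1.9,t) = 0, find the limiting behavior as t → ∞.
u → 0. Heat escapes through the Dirichlet boundary.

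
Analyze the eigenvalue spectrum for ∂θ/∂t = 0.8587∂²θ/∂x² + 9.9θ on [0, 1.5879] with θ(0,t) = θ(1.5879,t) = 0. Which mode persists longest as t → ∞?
Eigenvalues: λₙ = 0.8587n²π²/1.5879² - 9.9.
First three modes:
  n=1: λ₁ = 0.8587π²/1.5879² - 9.9 ≈ -6.539
  n=2: λ₂ = 3.4348π²/1.5879² - 9.9 ≈ 3.545
  n=3: λ₃ = 7.7283π²/1.5879² - 9.9 ≈ 20.351
Since 0.8587π²/1.5879² ≈ 3.361 < 9.9, λ₁ < 0.
The n=1 mode grows fastest (−λₙ is largest for n=1) → dominates.
Asymptotic: θ ~ c₁ sin(πx/1.5879) e^{6.539t} (exponential growth at rate −λ₁ ≈ 6.539).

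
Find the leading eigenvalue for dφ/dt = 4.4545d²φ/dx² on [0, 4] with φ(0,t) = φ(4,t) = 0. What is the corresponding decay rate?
Eigenvalues: λₙ = 4.4545n²π²/4².
First three modes:
  n=1: λ₁ = 4.4545π²/4² ≈ 2.748
  n=2: λ₂ = 17.818π²/4² ≈ 10.991 (4× faster decay)
  n=3: λ₃ = 40.0905π²/4² ≈ 24.73 (9× faster decay)
As t → ∞, higher modes decay exponentially faster. The n=1 mode dominates: φ ~ c₁ sin(πx/4) e^{-λ₁t}.
Decay rate: λ₁ = 4.4545π²/4² ≈ 2.748.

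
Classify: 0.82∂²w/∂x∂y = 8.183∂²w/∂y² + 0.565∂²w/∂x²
Rewriting in standard form: -0.565∂²w/∂x² + 0.82∂²w/∂x∂y - 8.183∂²w/∂y² = 0. Elliptic (discriminant = -17.82118).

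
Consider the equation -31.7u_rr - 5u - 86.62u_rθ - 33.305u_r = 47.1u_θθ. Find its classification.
Rewriting in standard form: -31.7u_rr - 86.62u_rθ - 47.1u_θθ - 33.305u_r - 5u = 0. Hyperbolic. (A = -31.7, B = -86.62, C = -47.1 gives B² - 4AC = 1530.7444.)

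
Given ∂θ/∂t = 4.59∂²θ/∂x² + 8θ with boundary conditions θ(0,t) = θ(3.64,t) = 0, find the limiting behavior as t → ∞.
θ grows unboundedly. Reaction dominates diffusion (r=8 > κπ²/L²≈3.42); solution grows exponentially.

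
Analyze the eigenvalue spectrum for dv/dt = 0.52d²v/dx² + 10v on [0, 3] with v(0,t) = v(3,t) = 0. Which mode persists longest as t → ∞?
Eigenvalues: λₙ = 0.52n²π²/3² - 10.
First three modes:
  n=1: λ₁ = 0.52π²/3² - 10 ≈ -9.43
  n=2: λ₂ = 2.08π²/3² - 10 ≈ -7.719
  n=3: λ₃ = 4.68π²/3² - 10 ≈ -4.868
Since 0.52π²/3² ≈ 0.57 < 10, λ₁ < 0.
The n=1 mode grows fastest (−λₙ is largest for n=1) → dominates.
Asymptotic: v ~ c₁ sin(πx/3) e^{9.43t} (exponential growth at rate −λ₁ ≈ 9.43).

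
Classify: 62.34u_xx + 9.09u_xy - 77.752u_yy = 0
Hyperbolic (discriminant = 19470.86682).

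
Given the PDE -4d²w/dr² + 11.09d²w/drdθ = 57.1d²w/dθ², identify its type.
Rewriting in standard form: -4d²w/dr² + 11.09d²w/drdθ - 57.1d²w/dθ² = 0. The second-order coefficients are A = -4, B = 11.09, C = -57.1. Since B² - 4AC = -790.6119 < 0, this is an elliptic PDE.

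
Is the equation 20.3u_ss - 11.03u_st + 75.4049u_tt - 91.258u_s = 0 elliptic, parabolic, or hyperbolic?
Computing B² - 4AC with A = 20.3, B = -11.03, C = 75.4049: discriminant = -6001.21698 (negative). Answer: elliptic.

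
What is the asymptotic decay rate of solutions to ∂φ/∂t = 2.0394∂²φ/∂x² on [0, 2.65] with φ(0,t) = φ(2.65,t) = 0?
Eigenvalues: λₙ = 2.0394n²π²/2.65².
First three modes:
  n=1: λ₁ = 2.0394π²/2.65² ≈ 2.866
  n=2: λ₂ = 8.1576π²/2.65² ≈ 11.465 (4× faster decay)
  n=3: λ₃ = 18.3546π²/2.65² ≈ 25.796 (9× faster decay)
As t → ∞, higher modes decay exponentially faster. The n=1 mode dominates: φ ~ c₁ sin(πx/2.65) e^{-λ₁t}.
Decay rate: λ₁ = 2.0394π²/2.65² ≈ 2.866.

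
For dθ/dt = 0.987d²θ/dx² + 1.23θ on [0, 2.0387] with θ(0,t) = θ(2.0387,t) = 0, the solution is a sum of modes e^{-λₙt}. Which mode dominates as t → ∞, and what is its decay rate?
Eigenvalues: λₙ = 0.987n²π²/2.0387² - 1.23.
First three modes:
  n=1: λ₁ = 0.987π²/2.0387² - 1.23 ≈ 1.114
  n=2: λ₂ = 3.948π²/2.0387² - 1.23 ≈ 8.145
  n=3: λ₃ = 8.883π²/2.0387² - 1.23 ≈ 19.864
Since 0.987π²/2.0387² ≈ 2.344 > 1.23, all λₙ > 0.
The n=1 mode decays slowest → dominates as t → ∞.
Asymptotic: θ ~ c₁ sin(πx/2.0387) e^{-λ₁t} with decay rate λ₁ ≈ 1.114.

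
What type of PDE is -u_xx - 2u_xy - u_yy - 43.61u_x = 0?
With A = -1, B = -2, C = -1, the discriminant is 0. This is a parabolic PDE.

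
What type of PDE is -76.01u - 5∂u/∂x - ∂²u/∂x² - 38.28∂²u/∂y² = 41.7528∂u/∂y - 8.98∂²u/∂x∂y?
Rewriting in standard form: -∂²u/∂x² + 8.98∂²u/∂x∂y - 38.28∂²u/∂y² - 5∂u/∂x - 41.7528∂u/∂y - 76.01u = 0. With A = -1, B = 8.98, C = -38.28, the discriminant is -72.4796. This is an elliptic PDE.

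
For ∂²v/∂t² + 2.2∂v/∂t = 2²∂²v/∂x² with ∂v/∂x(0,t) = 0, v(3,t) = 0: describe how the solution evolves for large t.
v → 0. Damping (γ=2.2) dissipates energy; oscillations decay exponentially.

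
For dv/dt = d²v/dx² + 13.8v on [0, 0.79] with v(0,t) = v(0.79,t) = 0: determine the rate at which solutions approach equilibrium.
Eigenvalues: λₙ = n²π²/0.79² - 13.8.
First three modes:
  n=1: λ₁ = π²/0.79² - 13.8 ≈ 2.014
  n=2: λ₂ = 4π²/0.79² - 13.8 ≈ 49.457
  n=3: λ₃ = 9π²/0.79² - 13.8 ≈ 128.527
Since π²/0.79² ≈ 15.814 > 13.8, all λₙ > 0.
The n=1 mode decays slowest → dominates as t → ∞.
Asymptotic: v ~ c₁ sin(πx/0.79) e^{-λ₁t} with decay rate λ₁ ≈ 2.014.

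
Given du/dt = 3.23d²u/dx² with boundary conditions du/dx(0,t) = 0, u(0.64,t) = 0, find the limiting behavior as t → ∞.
u → 0. Heat escapes through the Dirichlet boundary.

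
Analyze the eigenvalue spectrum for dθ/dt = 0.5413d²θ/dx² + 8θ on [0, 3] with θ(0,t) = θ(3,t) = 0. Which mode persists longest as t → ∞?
Eigenvalues: λₙ = 0.5413n²π²/3² - 8.
First three modes:
  n=1: λ₁ = 0.5413π²/3² - 8 ≈ -7.406
  n=2: λ₂ = 2.1652π²/3² - 8 ≈ -5.626
  n=3: λ₃ = 4.8717π²/3² - 8 ≈ -2.658
Since 0.5413π²/3² ≈ 0.594 < 8, λ₁ < 0.
The n=1 mode grows fastest (−λₙ is largest for n=1) → dominates.
Asymptotic: θ ~ c₁ sin(πx/3) e^{7.406t} (exponential growth at rate −λ₁ ≈ 7.406).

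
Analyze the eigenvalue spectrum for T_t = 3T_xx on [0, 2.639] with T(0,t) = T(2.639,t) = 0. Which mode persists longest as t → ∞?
Eigenvalues: λₙ = 3n²π²/2.639².
First three modes:
  n=1: λ₁ = 3π²/2.639² ≈ 4.252
  n=2: λ₂ = 12π²/2.639² ≈ 17.006 (4× faster decay)
  n=3: λ₃ = 27π²/2.639² ≈ 38.264 (9× faster decay)
As t → ∞, higher modes decay exponentially faster. The n=1 mode dominates: T ~ c₁ sin(πx/2.639) e^{-λ₁t}.
Decay rate: λ₁ = 3π²/2.639² ≈ 4.252.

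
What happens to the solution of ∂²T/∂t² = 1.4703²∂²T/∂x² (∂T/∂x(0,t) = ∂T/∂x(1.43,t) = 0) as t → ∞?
T oscillates about a mean that drifts linearly in t (generically unbounded; no decay). There is no damping, so the nonconstant modes persist as standing waves (energy conserved, no decay). But with Neumann conditions at both ends the constant mode has eigenvalue 0: the spatial mean M(t) of T satisfies M'' = 0, so M(t) = M(0) + M'(0)·t. Unless the initial velocity has zero mean (∫T_t(x,0)dx = 0), the solution grows linearly in t (unbounded, though not exponentially); if it does have zero mean, the solution stays bounded and simply oscillates.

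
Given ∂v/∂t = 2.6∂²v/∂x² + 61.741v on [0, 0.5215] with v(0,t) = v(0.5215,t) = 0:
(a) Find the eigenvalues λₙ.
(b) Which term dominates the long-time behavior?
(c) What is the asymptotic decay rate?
Eigenvalues: λₙ = 2.6n²π²/0.5215² - 61.741.
First three modes:
  n=1: λ₁ = 2.6π²/0.5215² - 61.741 ≈ 32.614
  n=2: λ₂ = 10.4π²/0.5215² - 61.741 ≈ 315.679
  n=3: λ₃ = 23.4π²/0.5215² - 61.741 ≈ 787.453
Since 2.6π²/0.5215² ≈ 94.355 > 61.741, all λₙ > 0.
The n=1 mode decays slowest → dominates as t → ∞.
Asymptotic: v ~ c₁ sin(πx/0.5215) e^{-λ₁t} with decay rate λ₁ ≈ 32.614.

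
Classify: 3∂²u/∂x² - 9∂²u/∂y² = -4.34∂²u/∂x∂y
Rewriting in standard form: 3∂²u/∂x² + 4.34∂²u/∂x∂y - 9∂²u/∂y² = 0. Hyperbolic (discriminant = 126.8356).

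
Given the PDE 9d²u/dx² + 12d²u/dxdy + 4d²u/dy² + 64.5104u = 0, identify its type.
The second-order coefficients are A = 9, B = 12, C = 4. Since B² - 4AC = 0 = 0, this is a parabolic PDE.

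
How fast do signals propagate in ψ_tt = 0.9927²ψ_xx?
Speed = 0.9927. Information travels along characteristics x = x₀ ± 0.9927t.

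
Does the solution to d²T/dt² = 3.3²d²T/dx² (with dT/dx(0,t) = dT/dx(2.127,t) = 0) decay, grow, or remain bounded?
T oscillates about a mean that drifts linearly in t (generically unbounded; no decay). There is no damping, so the nonconstant modes persist as standing waves (energy conserved, no decay). But with Neumann conditions at both ends the constant mode has eigenvalue 0: the spatial mean M(t) of T satisfies M'' = 0, so M(t) = M(0) + M'(0)·t. Unless the initial velocity has zero mean (∫T_t(x,0)dx = 0), the solution grows linearly in t (unbounded, though not exponentially); if it does have zero mean, the solution stays bounded and simply oscillates.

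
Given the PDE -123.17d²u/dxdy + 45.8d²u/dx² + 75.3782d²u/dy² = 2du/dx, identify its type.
Rewriting in standard form: 45.8d²u/dx² - 123.17d²u/dxdy + 75.3782d²u/dy² - 2du/dx = 0. The second-order coefficients are A = 45.8, B = -123.17, C = 75.3782. Since B² - 4AC = 1361.56266 > 0, this is a hyperbolic PDE.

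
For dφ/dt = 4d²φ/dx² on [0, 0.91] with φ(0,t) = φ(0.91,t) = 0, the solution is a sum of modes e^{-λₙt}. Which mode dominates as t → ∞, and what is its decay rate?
Eigenvalues: λₙ = 4n²π²/0.91².
First three modes:
  n=1: λ₁ = 4π²/0.91² ≈ 47.673
  n=2: λ₂ = 16π²/0.91² ≈ 190.694 (4× faster decay)
  n=3: λ₃ = 36π²/0.91² ≈ 429.061 (9× faster decay)
As t → ∞, higher modes decay exponentially faster. The n=1 mode dominates: φ ~ c₁ sin(πx/0.91) e^{-λ₁t}.
Decay rate: λ₁ = 4π²/0.91² ≈ 47.673.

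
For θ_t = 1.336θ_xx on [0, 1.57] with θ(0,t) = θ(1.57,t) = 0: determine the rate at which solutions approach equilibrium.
Eigenvalues: λₙ = 1.336n²π²/1.57².
First three modes:
  n=1: λ₁ = 1.336π²/1.57² ≈ 5.349
  n=2: λ₂ = 5.344π²/1.57² ≈ 21.398 (4× faster decay)
  n=3: λ₃ = 12.024π²/1.57² ≈ 48.145 (9× faster decay)
As t → ∞, higher modes decay exponentially faster. The n=1 mode dominates: θ ~ c₁ sin(πx/1.57) e^{-λ₁t}.
Decay rate: λ₁ = 1.336π²/1.57² ≈ 5.349.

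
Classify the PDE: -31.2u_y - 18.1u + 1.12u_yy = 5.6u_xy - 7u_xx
Rewriting in standard form: 7u_xx - 5.6u_xy + 1.12u_yy - 31.2u_y - 18.1u = 0. A = 7, B = -5.6, C = 1.12. Discriminant B² - 4AC = 0. Since 0 = 0, parabolic.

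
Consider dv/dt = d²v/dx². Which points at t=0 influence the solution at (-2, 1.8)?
The entire real line. The heat equation has infinite propagation speed: any initial disturbance instantly affects all points (though exponentially small far away).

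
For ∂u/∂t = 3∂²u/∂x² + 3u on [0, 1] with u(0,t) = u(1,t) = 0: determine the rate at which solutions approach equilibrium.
Eigenvalues: λₙ = 3n²π²/1² - 3.
First three modes:
  n=1: λ₁ = 3π² - 3 ≈ 26.609
  n=2: λ₂ = 12π² - 3 ≈ 115.435
  n=3: λ₃ = 27π² - 3 ≈ 263.479
Since 3π² ≈ 29.609 > 3, all λₙ > 0.
The n=1 mode decays slowest → dominates as t → ∞.
Asymptotic: u ~ c₁ sin(πx/1) e^{-λ₁t} with decay rate λ₁ ≈ 26.609.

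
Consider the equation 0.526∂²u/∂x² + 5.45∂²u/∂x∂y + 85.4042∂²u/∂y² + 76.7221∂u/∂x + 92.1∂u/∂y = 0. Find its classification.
Elliptic. (A = 0.526, B = 5.45, C = 85.4042 gives B² - 4AC = -149.9879368.)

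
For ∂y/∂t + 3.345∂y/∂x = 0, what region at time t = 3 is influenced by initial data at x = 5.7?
At x = 15.735. The characteristic carries data from (5.7, 0) to (15.735, 3).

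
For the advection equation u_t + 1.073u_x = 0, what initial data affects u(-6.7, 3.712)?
A single point: x = -10.682976. The characteristic through (-6.7, 3.712) is x - 1.073t = const, so x = -6.7 - 1.073·3.712 = -10.682976.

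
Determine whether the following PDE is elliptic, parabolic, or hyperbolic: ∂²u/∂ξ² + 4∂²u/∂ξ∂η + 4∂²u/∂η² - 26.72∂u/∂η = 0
Coefficients: A = 1, B = 4, C = 4. B² - 4AC = 0, which is zero, so the equation is parabolic.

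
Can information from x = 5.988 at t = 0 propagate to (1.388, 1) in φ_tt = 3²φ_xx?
No. The domain of dependence is [-1.612, 4.388], and 5.988 is outside this interval.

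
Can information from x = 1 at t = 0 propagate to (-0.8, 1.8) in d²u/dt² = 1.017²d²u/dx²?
Yes. The domain of dependence is [-2.6306, 1.0306], and 1 ∈ [-2.6306, 1.0306].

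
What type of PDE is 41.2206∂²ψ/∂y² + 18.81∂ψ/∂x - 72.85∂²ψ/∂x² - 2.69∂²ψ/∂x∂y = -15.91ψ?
Rewriting in standard form: -72.85∂²ψ/∂x² - 2.69∂²ψ/∂x∂y + 41.2206∂²ψ/∂y² + 18.81∂ψ/∂x + 15.91ψ = 0. With A = -72.85, B = -2.69, C = 41.2206, the discriminant is 12018.91894. This is a hyperbolic PDE.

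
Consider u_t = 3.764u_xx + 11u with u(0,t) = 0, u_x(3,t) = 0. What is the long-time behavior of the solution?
As t → ∞, u grows unboundedly. Reaction dominates diffusion (r=11 > κπ²/(4L²)≈1.03); solution grows exponentially.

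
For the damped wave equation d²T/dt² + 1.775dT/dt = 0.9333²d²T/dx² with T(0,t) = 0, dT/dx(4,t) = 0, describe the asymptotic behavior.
T → 0. Damping (γ=1.775) dissipates energy; oscillations decay exponentially.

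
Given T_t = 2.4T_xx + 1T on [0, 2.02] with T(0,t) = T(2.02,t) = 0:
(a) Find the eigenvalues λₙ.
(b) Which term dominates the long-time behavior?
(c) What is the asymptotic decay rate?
Eigenvalues: λₙ = 2.4n²π²/2.02² - 1.
First three modes:
  n=1: λ₁ = 2.4π²/2.02² - 1 ≈ 4.805
  n=2: λ₂ = 9.6π²/2.02² - 1 ≈ 22.22
  n=3: λ₃ = 21.6π²/2.02² - 1 ≈ 51.246
Since 2.4π²/2.02² ≈ 5.805 > 1, all λₙ > 0.
The n=1 mode decays slowest → dominates as t → ∞.
Asymptotic: T ~ c₁ sin(πx/2.02) e^{-λ₁t} with decay rate λ₁ ≈ 4.805.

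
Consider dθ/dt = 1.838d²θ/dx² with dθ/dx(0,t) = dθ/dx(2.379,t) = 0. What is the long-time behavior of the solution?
As t → ∞, θ → constant (steady state). Heat is conserved (no flux at boundaries); solution approaches the spatial average.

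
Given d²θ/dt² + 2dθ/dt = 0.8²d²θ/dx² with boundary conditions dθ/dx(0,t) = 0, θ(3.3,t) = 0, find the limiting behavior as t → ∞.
θ → 0. Damping (γ=2) dissipates energy; oscillations decay exponentially.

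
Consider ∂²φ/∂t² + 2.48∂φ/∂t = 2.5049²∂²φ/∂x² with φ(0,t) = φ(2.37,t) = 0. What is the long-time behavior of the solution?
As t → ∞, φ → 0. Damping (γ=2.48) dissipates energy; oscillations decay exponentially.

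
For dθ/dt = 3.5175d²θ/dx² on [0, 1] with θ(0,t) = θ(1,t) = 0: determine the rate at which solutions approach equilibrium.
Eigenvalues: λₙ = 3.5175n²π².
First three modes:
  n=1: λ₁ = 3.5175π² ≈ 34.716
  n=2: λ₂ = 14.07π² ≈ 138.865 (4× faster decay)
  n=3: λ₃ = 31.6575π² ≈ 312.447 (9× faster decay)
As t → ∞, higher modes decay exponentially faster. The n=1 mode dominates: θ ~ c₁ sin(πx) e^{-λ₁t}.
Decay rate: λ₁ = 3.5175π² ≈ 34.716.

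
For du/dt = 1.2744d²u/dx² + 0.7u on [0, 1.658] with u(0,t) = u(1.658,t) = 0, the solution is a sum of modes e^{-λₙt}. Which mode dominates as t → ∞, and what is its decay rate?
Eigenvalues: λₙ = 1.2744n²π²/1.658² - 0.7.
First three modes:
  n=1: λ₁ = 1.2744π²/1.658² - 0.7 ≈ 3.875
  n=2: λ₂ = 5.0976π²/1.658² - 0.7 ≈ 17.602
  n=3: λ₃ = 11.4696π²/1.658² - 0.7 ≈ 40.479
Since 1.2744π²/1.658² ≈ 4.575 > 0.7, all λₙ > 0.
The n=1 mode decays slowest → dominates as t → ∞.
Asymptotic: u ~ c₁ sin(πx/1.658) e^{-λ₁t} with decay rate λ₁ ≈ 3.875.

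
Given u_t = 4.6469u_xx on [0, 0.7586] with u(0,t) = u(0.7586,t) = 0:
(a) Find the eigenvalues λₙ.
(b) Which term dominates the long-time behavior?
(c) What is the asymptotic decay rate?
Eigenvalues: λₙ = 4.6469n²π²/0.7586².
First three modes:
  n=1: λ₁ = 4.6469π²/0.7586² ≈ 79.696
  n=2: λ₂ = 18.5876π²/0.7586² ≈ 318.785 (4× faster decay)
  n=3: λ₃ = 41.8221π²/0.7586² ≈ 717.265 (9× faster decay)
As t → ∞, higher modes decay exponentially faster. The n=1 mode dominates: u ~ c₁ sin(πx/0.7586) e^{-λ₁t}.
Decay rate: λ₁ = 4.6469π²/0.7586² ≈ 79.696.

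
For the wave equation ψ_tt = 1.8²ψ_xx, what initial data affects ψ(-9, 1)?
Domain of dependence: [-10.8, -7.2]. Signals travel at speed 1.8, so data within |x - -9| ≤ 1.8·1 = 1.8 can reach the point.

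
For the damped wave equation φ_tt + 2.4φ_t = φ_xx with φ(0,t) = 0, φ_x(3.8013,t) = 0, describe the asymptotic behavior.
φ → 0. Damping (γ=2.4) dissipates energy; oscillations decay exponentially.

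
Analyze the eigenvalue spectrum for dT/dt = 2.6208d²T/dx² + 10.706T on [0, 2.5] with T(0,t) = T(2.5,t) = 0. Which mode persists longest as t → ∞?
Eigenvalues: λₙ = 2.6208n²π²/2.5² - 10.706.
First three modes:
  n=1: λ₁ = 2.6208π²/2.5² - 10.706 ≈ -6.567
  n=2: λ₂ = 10.4832π²/2.5² - 10.706 ≈ 5.848
  n=3: λ₃ = 23.5872π²/2.5² - 10.706 ≈ 26.541
Since 2.6208π²/2.5² ≈ 4.139 < 10.706, λ₁ < 0.
The n=1 mode grows fastest (−λₙ is largest for n=1) → dominates.
Asymptotic: T ~ c₁ sin(πx/2.5) e^{6.567t} (exponential growth at rate −λ₁ ≈ 6.567).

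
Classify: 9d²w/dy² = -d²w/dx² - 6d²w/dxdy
Rewriting in standard form: d²w/dx² + 6d²w/dxdy + 9d²w/dy² = 0. Parabolic (discriminant = 0).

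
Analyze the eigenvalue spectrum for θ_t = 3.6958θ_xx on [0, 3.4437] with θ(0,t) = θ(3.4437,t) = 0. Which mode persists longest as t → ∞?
Eigenvalues: λₙ = 3.6958n²π²/3.4437².
First three modes:
  n=1: λ₁ = 3.6958π²/3.4437² ≈ 3.076
  n=2: λ₂ = 14.7832π²/3.4437² ≈ 12.303 (4× faster decay)
  n=3: λ₃ = 33.2622π²/3.4437² ≈ 27.682 (9× faster decay)
As t → ∞, higher modes decay exponentially faster. The n=1 mode dominates: θ ~ c₁ sin(πx/3.4437) e^{-λ₁t}.
Decay rate: λ₁ = 3.6958π²/3.4437² ≈ 3.076.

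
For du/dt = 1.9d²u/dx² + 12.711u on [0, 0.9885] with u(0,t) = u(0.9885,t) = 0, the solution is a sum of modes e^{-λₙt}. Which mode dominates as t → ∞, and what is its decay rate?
Eigenvalues: λₙ = 1.9n²π²/0.9885² - 12.711.
First three modes:
  n=1: λ₁ = 1.9π²/0.9885² - 12.711 ≈ 6.48
  n=2: λ₂ = 7.6π²/0.9885² - 12.711 ≈ 64.053
  n=3: λ₃ = 17.1π²/0.9885² - 12.711 ≈ 160.009
Since 1.9π²/0.9885² ≈ 19.191 > 12.711, all λₙ > 0.
The n=1 mode decays slowest → dominates as t → ∞.
Asymptotic: u ~ c₁ sin(πx/0.9885) e^{-λ₁t} with decay rate λ₁ ≈ 6.48.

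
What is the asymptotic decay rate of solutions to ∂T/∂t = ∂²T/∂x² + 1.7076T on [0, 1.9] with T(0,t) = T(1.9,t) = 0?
Eigenvalues: λₙ = n²π²/1.9² - 1.7076.
First three modes:
  n=1: λ₁ = π²/1.9² - 1.7076 ≈ 1.026
  n=2: λ₂ = 4π²/1.9² - 1.7076 ≈ 9.228
  n=3: λ₃ = 9π²/1.9² - 1.7076 ≈ 22.898
Since π²/1.9² ≈ 2.734 > 1.7076, all λₙ > 0.
The n=1 mode decays slowest → dominates as t → ∞.
Asymptotic: T ~ c₁ sin(πx/1.9) e^{-λ₁t} with decay rate λ₁ ≈ 1.026.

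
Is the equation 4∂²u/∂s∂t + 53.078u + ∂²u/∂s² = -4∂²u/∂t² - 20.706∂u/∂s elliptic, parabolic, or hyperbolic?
Rewriting in standard form: ∂²u/∂s² + 4∂²u/∂s∂t + 4∂²u/∂t² + 20.706∂u/∂s + 53.078u = 0. Computing B² - 4AC with A = 1, B = 4, C = 4: discriminant = 0 (zero). Answer: parabolic.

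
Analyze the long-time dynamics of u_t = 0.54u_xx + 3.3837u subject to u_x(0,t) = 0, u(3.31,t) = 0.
Long-time behavior: u grows unboundedly. Reaction dominates diffusion (r=3.3837 > κπ²/(4L²)≈0.12); solution grows exponentially.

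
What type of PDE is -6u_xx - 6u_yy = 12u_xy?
Rewriting in standard form: -6u_xx - 12u_xy - 6u_yy = 0. With A = -6, B = -12, C = -6, the discriminant is 0. This is a parabolic PDE.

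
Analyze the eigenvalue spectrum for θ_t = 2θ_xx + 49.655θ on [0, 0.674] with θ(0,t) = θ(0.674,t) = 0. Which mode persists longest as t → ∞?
Eigenvalues: λₙ = 2n²π²/0.674² - 49.655.
First three modes:
  n=1: λ₁ = 2π²/0.674² - 49.655 ≈ -6.203
  n=2: λ₂ = 8π²/0.674² - 49.655 ≈ 124.153
  n=3: λ₃ = 18π²/0.674² - 49.655 ≈ 341.413
Since 2π²/0.674² ≈ 43.452 < 49.655, λ₁ < 0.
The n=1 mode grows fastest (−λₙ is largest for n=1) → dominates.
Asymptotic: θ ~ c₁ sin(πx/0.674) e^{6.203t} (exponential growth at rate −λ₁ ≈ 6.203).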